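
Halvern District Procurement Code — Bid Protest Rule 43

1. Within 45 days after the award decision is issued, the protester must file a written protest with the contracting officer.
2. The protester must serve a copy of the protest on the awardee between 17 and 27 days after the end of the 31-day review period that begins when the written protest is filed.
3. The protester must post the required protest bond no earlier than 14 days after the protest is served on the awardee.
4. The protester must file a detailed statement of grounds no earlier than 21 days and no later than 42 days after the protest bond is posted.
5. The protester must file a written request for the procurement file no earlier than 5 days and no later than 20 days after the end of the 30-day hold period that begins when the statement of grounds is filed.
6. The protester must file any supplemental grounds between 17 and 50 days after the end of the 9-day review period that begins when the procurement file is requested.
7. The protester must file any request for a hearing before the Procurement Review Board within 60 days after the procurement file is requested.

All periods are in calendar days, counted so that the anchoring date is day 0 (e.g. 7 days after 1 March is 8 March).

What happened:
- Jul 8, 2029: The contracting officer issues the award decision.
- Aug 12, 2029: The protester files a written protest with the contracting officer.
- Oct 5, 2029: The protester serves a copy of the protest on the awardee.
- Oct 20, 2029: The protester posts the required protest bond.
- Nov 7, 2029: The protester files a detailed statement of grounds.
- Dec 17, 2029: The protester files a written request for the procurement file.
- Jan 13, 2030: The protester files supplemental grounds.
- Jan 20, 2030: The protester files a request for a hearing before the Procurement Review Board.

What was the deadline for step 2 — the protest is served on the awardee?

Oct 9, 2029

The written protest is filed on Aug 12, 2029; the 31-day review period therefore ends Sep 12, 2029, and step 2 runs from that date. The window is 17–27 days after Sep 12, 2029; it closes on Oct 9, 2029.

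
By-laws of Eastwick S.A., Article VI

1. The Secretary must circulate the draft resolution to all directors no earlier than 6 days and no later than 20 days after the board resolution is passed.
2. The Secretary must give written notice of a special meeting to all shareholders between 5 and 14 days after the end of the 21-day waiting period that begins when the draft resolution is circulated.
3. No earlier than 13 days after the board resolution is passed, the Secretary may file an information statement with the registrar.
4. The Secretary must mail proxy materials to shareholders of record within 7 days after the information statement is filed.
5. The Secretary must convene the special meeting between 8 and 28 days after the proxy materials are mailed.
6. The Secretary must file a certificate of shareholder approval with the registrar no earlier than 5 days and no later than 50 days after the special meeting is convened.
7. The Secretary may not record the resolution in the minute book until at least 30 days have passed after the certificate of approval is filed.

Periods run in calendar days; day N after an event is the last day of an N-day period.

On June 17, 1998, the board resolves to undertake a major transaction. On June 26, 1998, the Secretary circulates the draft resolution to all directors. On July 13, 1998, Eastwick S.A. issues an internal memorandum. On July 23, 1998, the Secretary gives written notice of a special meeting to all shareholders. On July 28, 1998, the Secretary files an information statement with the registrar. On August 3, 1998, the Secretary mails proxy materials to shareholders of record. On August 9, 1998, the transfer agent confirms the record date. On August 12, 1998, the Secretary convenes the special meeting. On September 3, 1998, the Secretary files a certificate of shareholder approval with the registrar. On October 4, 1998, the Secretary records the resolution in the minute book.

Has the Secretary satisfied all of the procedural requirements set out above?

Yes

Step 1: the window is 6–20 days after June 17, 1998 (when the board resolution is passed), so June 23, 1998 through July 7, 1998; June 26, 1998 falls inside that range.
Step 2: the window is 5–14 days after July 17, 1998 (end of the 21-day waiting period, which began when the draft resolution is circulated on June 26, 1998), so July 22, 1998 through July 31, 1998; done July 23, 1998 — within the window.
Step 3: the earliest permitted date is 13 days after June 17, 1998 (when the board resolution is passed), i.e. June 30, 1998; done July 28, 1998 — permitted.
Step 4: 7 days after July 28, 1998 (when the information statement is filed) is August 4, 1998; completed August 3, 1998, before the deadline.
Step 5: the window is 8–28 days after August 3, 1998 (when the proxy materials are mailed), so August 11, 1998 through August 31, 1998; done August 12, 1998 — within the window.
Step 6: the window is 5–50 days after August 12, 1998 (when the special meeting is convened), so August 17, 1998 through October 1, 1998; done September 3, 1998 — within the window.
Step 7: the earliest permitted date is 30 days after September 3, 1998 (when the certificate of approval is filed), i.e. October 3, 1998; done October 4, 1998 — permitted.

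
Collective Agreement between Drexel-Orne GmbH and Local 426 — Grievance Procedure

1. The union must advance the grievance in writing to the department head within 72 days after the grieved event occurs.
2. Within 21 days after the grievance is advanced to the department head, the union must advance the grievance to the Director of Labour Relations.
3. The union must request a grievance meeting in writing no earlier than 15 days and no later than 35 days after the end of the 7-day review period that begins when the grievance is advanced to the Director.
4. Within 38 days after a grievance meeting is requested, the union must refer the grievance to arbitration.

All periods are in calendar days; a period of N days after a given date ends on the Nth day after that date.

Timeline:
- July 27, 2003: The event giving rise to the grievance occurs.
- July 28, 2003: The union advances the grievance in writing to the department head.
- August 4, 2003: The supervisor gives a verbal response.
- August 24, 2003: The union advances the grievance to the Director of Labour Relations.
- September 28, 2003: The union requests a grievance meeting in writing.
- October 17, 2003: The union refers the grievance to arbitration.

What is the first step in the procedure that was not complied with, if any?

Step 2

(1) due by July 27, 2003 + 72 days = October 7, 2003; July 28, 2003 is within that limit.
(2) due by July 28, 2003 + 21 days = August 18, 2003; done August 24, 2003 — 6 days late.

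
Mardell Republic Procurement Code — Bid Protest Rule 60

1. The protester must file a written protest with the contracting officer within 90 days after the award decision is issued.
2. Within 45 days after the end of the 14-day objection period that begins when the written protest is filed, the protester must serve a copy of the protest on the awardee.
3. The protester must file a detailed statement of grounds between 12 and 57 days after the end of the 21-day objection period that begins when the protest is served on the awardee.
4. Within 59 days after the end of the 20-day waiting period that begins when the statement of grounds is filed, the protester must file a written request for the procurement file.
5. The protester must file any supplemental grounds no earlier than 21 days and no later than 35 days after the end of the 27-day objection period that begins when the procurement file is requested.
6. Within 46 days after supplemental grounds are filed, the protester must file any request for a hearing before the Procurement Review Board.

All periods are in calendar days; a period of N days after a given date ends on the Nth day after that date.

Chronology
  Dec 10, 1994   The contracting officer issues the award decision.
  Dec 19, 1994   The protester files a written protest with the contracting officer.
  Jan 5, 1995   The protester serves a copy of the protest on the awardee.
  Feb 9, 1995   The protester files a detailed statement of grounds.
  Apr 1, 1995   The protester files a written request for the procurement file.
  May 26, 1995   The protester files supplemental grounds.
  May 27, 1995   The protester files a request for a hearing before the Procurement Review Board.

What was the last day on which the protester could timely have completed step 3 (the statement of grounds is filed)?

Mar 24, 1995

The protest is served on the awardee on Jan 5, 1995; the 21-day objection period therefore ends Jan 26, 1995, and step 3 runs from that date. The window is 12–57 days after Jan 26, 1995; it closes on Mar 24, 1995.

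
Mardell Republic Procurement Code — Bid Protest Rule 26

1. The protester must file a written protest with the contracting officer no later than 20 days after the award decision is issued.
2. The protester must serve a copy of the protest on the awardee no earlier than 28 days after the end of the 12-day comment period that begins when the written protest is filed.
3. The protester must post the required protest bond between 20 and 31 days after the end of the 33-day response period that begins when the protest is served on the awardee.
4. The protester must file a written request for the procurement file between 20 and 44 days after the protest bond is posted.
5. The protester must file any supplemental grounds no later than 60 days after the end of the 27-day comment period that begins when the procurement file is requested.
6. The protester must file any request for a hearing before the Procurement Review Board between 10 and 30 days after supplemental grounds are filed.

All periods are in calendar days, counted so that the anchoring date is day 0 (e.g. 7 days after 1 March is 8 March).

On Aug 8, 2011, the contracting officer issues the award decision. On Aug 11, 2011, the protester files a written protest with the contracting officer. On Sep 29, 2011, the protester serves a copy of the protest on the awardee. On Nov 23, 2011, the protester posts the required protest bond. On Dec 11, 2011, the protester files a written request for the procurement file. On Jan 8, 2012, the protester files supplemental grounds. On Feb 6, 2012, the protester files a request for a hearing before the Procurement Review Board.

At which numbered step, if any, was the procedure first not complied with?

Step 4

Step 1 — counting 20 days from Aug 8, 2011 (when the award decision is issued) gives a deadline of Aug 28, 2011; done Aug 11, 2011 — timely.
Step 2 — must wait 28 days from Aug 23, 2011 (end of the 12-day comment period, which began when the written protest is filed on Aug 11, 2011), so not before Sep 20, 2011; done Sep 29, 2011 — permitted.
Step 3 — 20 and 31 days from Nov 1, 2011 (end of the 33-day response period, which began when the protest is served on the awardee on Sep 29, 2011) are Nov 21, 2011 and Dec 2, 2011 respectively; done Nov 23, 2011, which is between those dates.
Step 4 — 20 and 44 days from Nov 23, 2011 (when the protest bond is posted) are Dec 13, 2011 and Jan 6, 2012 respectively; Dec 11, 2011 is 2 days too early.
Later steps need not be reached.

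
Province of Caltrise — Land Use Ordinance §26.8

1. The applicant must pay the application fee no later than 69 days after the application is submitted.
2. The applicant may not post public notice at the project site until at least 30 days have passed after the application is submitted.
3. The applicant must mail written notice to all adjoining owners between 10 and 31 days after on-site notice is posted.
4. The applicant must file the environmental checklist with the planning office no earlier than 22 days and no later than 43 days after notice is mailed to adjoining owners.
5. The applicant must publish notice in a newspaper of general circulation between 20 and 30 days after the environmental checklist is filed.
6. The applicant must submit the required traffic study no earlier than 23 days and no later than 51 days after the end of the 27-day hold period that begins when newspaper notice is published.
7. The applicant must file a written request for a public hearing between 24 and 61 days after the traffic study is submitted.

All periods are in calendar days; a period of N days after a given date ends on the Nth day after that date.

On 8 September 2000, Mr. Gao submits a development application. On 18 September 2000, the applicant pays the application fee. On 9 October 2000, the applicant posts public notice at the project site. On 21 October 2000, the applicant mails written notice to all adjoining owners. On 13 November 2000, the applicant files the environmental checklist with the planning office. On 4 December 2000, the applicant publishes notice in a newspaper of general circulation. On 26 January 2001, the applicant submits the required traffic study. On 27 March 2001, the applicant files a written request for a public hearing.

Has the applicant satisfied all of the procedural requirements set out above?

Step 1 — counting 69 days from 8 September 2000 (when the application is submitted) gives a deadline of 16 November 2000; done 18 September 2000 — timely.
Step 2 — must wait 30 days from 8 September 2000 (when the application is submitted), so not before 8 October 2000; done 9 October 2000, after the minimum wait.
Step 3 — 10 and 31 days from 9 October 2000 (when on-site notice is posted) are 19 October 2000 and 9 November 2000 respectively; 21 October 2000 falls inside that range.
Step 4 — 22 and 43 days from 21 October 2000 (when notice is mailed to adjoining owners) are 12 November 2000 and 3 December 2000 respectively; 13 November 2000 falls inside that range.
Step 5 — 20 and 30 days from 13 November 2000 (when the environmental checklist is filed) are 3 December 2000 and 13 December 2000 respectively; done 4 December 2000 — within the window.
Step 6 — 23 and 51 days from 31 December 2000 (end of the 27-day hold period, which began when newspaper notice is published on 4 December 2000) are 23 January 2001 and 20 February 2001 respectively; done 26 January 2001, which is between those dates.
Step 7 — 24 and 61 days from 26 January 2001 (when the traffic study is submitted) are 19 February 2001 and 28 March 2001 respectively; 27 March 2001 falls inside that range.

Yes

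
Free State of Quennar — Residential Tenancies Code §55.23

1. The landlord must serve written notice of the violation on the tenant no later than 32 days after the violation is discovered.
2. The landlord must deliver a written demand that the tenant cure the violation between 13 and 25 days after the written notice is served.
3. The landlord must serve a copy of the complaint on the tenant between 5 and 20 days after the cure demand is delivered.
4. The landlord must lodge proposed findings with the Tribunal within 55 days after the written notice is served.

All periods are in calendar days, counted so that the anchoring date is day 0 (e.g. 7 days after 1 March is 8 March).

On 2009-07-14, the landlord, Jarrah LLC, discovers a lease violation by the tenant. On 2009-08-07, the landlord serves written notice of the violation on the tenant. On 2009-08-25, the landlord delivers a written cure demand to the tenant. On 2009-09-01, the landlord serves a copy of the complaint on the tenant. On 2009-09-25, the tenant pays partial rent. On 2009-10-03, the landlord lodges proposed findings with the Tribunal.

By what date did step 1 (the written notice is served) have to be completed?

2009-08-15

Step 1 runs from 2009-07-14, when the violation is discovered. 32 days after 2009-07-14 is 2009-08-15.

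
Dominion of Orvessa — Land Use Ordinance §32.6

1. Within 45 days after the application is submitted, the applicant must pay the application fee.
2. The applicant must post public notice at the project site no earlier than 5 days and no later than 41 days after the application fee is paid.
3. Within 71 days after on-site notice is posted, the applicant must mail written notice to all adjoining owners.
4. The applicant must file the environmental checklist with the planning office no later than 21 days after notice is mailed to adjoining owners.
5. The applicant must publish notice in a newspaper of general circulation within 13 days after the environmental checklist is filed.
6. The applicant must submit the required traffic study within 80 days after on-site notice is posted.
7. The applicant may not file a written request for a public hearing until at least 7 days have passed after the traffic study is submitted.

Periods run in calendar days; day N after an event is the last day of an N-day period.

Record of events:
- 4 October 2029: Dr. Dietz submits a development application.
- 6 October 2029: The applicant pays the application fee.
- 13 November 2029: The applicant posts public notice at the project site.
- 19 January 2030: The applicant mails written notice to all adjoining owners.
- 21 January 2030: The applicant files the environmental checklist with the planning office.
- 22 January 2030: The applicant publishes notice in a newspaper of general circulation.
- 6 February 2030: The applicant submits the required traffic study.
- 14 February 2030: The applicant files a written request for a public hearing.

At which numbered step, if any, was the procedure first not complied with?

Step 1 — counting 45 days from 4 October 2029 (when the application is submitted) gives a deadline of 18 November 2029; done 6 October 2029 — timely.
Step 2 — 5 and 41 days from 6 October 2029 (when the application fee is paid) are 11 October 2029 and 16 November 2029 respectively; done 13 November 2029, which is between those dates.
Step 3 — counting 71 days from 13 November 2029 (when on-site notice is posted) gives a deadline of 23 January 2030; 19 January 2030 is within that limit.
Step 4 — counting 21 days from 19 January 2030 (when notice is mailed to adjoining owners) gives a deadline of 9 February 2030; completed 21 January 2030, before the deadline.
Step 5 — counting 13 days from 21 January 2030 (when the environmental checklist is filed) gives a deadline of 3 February 2030; 22 January 2030 is within that limit.
Step 6 — counting 80 days from 13 November 2029 (when on-site notice is posted) gives a deadline of 1 February 2030; not done until 6 February 2030, 5 days after the deadline.

Step 6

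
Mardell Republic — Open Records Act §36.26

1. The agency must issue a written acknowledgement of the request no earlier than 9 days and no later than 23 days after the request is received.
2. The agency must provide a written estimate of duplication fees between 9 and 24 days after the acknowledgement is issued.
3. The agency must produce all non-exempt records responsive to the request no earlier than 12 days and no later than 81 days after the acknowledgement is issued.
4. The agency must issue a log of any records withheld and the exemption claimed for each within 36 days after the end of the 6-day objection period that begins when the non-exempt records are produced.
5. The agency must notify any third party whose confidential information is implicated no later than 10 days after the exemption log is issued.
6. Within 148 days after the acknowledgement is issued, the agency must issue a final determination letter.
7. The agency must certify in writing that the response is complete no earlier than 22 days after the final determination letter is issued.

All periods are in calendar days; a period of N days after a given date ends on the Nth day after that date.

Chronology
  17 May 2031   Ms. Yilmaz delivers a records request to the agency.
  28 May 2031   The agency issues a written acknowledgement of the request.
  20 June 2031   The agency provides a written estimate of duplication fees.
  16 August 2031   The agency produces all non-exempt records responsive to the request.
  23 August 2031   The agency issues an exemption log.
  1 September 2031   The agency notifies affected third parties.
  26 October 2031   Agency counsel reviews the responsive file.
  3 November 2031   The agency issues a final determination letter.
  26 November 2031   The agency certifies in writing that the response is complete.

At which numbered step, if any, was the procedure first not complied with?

(1) the permitted window runs from 17 May 2031 + 9 = 26 May 2031 to 17 May 2031 + 23 = 9 June 2031; 28 May 2031 falls inside that range.
(2) the permitted window runs from 28 May 2031 + 9 = 6 June 2031 to 28 May 2031 + 24 = 21 June 2031; done 20 June 2031, which is between those dates.
(3) the permitted window runs from 28 May 2031 + 12 = 9 June 2031 to 28 May 2031 + 81 = 17 August 2031; 16 August 2031 falls inside that range.
(4) due by 22 August 2031 + 36 days = 27 September 2031; done 23 August 2031 — timely.
(5) due by 23 August 2031 + 10 days = 2 September 2031; done 1 September 2031 — timely.
(6) due by 28 May 2031 + 148 days = 23 October 2031; 3 November 2031 misses that deadline by 11 days.

Step 6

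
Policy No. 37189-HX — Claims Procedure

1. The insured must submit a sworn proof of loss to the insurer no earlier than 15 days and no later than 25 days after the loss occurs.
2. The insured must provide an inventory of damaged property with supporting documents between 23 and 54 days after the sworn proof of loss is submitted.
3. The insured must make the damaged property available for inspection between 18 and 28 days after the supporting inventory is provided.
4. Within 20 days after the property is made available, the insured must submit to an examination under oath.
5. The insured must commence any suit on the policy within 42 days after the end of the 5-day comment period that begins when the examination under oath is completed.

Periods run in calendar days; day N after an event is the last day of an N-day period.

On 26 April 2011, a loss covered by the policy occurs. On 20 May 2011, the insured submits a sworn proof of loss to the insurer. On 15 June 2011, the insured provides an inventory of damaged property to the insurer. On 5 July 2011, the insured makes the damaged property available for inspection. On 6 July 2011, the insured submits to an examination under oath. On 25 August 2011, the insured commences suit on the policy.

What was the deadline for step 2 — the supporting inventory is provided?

13 July 2011

Step 2 runs from 20 May 2011, when the sworn proof of loss is submitted. The window is 23–54 days after 20 May 2011; it closes on 13 July 2011.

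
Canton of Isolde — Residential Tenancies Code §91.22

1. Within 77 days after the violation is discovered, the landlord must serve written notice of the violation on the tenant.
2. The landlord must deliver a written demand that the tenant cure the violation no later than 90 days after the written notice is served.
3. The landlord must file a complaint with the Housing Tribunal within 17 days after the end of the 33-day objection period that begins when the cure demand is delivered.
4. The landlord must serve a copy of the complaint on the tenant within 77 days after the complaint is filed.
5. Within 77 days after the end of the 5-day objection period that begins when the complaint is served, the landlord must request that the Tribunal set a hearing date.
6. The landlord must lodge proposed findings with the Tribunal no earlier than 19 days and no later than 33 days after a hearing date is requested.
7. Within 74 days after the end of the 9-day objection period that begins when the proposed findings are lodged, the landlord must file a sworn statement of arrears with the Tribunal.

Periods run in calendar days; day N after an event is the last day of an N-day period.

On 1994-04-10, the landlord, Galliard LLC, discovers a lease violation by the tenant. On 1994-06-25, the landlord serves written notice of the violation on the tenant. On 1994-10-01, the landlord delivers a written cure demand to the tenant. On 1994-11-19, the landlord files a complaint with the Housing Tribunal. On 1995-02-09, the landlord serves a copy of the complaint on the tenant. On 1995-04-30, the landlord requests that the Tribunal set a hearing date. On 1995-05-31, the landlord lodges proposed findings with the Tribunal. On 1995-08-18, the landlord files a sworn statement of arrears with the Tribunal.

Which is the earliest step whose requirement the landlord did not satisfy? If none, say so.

(1) due by 1994-04-10 + 77 days = 1994-06-26; completed 1994-06-25, before the deadline.
(2) due by 1994-06-25 + 90 days = 1994-09-23; not done until 1994-10-01, 8 days after the deadline.

Step 2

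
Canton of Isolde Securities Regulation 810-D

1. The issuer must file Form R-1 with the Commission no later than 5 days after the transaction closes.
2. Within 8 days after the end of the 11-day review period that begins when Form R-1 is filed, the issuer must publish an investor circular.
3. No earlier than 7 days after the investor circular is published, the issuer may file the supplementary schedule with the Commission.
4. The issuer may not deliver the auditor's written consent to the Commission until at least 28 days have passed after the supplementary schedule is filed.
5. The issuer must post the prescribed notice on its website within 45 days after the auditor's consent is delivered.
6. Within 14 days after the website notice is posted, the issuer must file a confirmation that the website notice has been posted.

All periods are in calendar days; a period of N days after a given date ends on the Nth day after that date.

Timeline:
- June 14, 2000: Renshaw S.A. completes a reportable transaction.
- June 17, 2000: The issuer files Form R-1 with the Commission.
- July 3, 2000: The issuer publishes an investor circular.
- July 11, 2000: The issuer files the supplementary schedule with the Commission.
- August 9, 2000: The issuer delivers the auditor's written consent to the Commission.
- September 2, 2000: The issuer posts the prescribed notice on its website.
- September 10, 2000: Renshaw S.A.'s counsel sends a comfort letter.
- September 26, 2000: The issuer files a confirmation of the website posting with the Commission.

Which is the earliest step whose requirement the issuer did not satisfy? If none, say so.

(1) due by June 14, 2000 + 5 days = June 19, 2000; completed June 17, 2000, before the deadline.
(2) due by June 28, 2000 + 8 days = July 6, 2000; done July 3, 2000 — timely.
(3) permitted from July 3, 2000 + 7 days = July 10, 2000 onward; done July 11, 2000 — permitted.
(4) permitted from July 11, 2000 + 28 days = August 8, 2000 onward; done August 9, 2000 — permitted.
(5) due by August 9, 2000 + 45 days = September 23, 2000; completed September 2, 2000, before the deadline.
(6) due by September 2, 2000 + 14 days = September 16, 2000; September 26, 2000 misses that deadline by 10 days.
The procedure was therefore not followed at step 6.

Step 6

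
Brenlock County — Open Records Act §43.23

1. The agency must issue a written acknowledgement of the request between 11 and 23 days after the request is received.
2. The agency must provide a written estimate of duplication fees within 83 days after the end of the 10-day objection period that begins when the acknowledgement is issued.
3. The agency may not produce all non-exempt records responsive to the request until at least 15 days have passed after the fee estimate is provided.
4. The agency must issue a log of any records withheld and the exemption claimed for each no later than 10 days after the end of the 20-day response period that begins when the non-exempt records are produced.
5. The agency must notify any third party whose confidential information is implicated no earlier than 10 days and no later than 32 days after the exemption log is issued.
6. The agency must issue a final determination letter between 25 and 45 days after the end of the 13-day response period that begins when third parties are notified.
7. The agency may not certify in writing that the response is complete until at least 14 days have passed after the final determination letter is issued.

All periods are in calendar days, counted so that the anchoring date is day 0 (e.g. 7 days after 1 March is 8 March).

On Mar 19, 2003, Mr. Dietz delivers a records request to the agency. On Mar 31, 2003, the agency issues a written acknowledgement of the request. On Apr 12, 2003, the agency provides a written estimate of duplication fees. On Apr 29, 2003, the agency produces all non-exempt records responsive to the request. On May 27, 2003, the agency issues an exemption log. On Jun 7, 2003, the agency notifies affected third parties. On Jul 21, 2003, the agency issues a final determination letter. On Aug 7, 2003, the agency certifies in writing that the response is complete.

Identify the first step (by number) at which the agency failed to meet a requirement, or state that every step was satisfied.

None — every step was satisfied

Step 1 — 11 and 23 days from Mar 19, 2003 (when the request is received) are Mar 30, 2003 and Apr 11, 2003 respectively; done Mar 31, 2003, which is between those dates.
Step 2 — counting 83 days from Apr 10, 2003 (end of the 10-day objection period, which began when the acknowledgement is issued on Mar 31, 2003) gives a deadline of Jul 2, 2003; completed Apr 12, 2003, before the deadline.
Step 3 — must wait 15 days from Apr 12, 2003 (when the fee estimate is provided), so not before Apr 27, 2003; Apr 29, 2003 is on or after that date.
Step 4 — counting 10 days from May 19, 2003 (end of the 20-day response period, which began when the non-exempt records are produced on Apr 29, 2003) gives a deadline of May 29, 2003; done May 27, 2003 — timely.
Step 5 — 10 and 32 days from May 27, 2003 (when the exemption log is issued) are Jun 6, 2003 and Jun 28, 2003 respectively; done Jun 7, 2003 — within the window.
Step 6 — 25 and 45 days from Jun 20, 2003 (end of the 13-day response period, which began when third parties are notified on Jun 7, 2003) are Jul 15, 2003 and Aug 4, 2003 respectively; done Jul 21, 2003, which is between those dates.
Step 7 — must wait 14 days from Jul 21, 2003 (when the final determination letter is issued), so not before Aug 4, 2003; Aug 7, 2003 is on or after that date.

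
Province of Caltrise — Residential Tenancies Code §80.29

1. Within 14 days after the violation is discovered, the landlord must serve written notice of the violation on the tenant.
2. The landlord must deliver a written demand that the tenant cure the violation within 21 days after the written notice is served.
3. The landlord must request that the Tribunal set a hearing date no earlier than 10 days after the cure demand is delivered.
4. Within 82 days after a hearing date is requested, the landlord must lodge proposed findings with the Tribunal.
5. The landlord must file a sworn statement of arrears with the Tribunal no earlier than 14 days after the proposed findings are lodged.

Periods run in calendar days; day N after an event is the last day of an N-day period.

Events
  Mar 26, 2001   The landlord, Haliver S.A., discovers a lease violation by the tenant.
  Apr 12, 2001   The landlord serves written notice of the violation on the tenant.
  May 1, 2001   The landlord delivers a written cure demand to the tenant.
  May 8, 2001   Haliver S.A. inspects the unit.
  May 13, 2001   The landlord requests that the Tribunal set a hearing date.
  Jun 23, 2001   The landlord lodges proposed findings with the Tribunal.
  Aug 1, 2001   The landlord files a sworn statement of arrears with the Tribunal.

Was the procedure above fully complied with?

Step 1: 14 days after Mar 26, 2001 (when the violation is discovered) is Apr 9, 2001; Apr 12, 2001 misses that deadline by 3 days.
No need to go further; step 1 was not satisfied.

No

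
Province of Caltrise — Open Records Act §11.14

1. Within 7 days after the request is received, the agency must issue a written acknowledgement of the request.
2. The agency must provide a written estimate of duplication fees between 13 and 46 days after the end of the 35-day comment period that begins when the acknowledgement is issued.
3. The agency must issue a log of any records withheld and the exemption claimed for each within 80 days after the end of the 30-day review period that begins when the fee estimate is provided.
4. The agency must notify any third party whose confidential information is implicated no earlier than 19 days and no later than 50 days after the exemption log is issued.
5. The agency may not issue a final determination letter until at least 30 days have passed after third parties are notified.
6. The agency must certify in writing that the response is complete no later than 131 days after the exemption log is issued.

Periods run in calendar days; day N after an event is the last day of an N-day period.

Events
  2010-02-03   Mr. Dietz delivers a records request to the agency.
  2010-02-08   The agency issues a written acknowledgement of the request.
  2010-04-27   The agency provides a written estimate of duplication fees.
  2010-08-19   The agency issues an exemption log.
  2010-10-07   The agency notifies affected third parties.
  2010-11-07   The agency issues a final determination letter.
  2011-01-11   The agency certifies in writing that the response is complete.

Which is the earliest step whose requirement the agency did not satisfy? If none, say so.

Step 1: 7 days after 2010-02-03 (when the request is received) is 2010-02-10; completed 2010-02-08, before the deadline.
Step 2: the window is 13–46 days after 2010-03-15 (end of the 35-day comment period, which began when the acknowledgement is issued on 2010-02-08), so 2010-03-28 through 2010-04-30; done 2010-04-27, which is between those dates.
Step 3: 80 days after 2010-05-27 (end of the 30-day review period, which began when the fee estimate is provided on 2010-04-27) is 2010-08-15; done 2010-08-19 — 4 days late.

Step 3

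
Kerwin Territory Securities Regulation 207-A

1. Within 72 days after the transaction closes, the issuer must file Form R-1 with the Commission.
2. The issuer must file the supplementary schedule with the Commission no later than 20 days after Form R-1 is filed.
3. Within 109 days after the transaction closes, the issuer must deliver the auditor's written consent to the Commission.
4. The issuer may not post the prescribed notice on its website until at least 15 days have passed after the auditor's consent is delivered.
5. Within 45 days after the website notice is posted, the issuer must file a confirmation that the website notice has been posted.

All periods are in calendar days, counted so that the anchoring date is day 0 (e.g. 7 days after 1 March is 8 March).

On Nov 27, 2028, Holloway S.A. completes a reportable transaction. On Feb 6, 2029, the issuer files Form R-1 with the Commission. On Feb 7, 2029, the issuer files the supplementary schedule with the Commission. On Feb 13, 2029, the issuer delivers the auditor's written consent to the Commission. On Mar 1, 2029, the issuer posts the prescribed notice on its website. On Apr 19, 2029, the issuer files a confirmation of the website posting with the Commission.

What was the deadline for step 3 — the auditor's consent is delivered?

Step 3 runs from Nov 27, 2028, when the transaction closes. 109 days after Nov 27, 2028 is Mar 16, 2029.

Mar 16, 2029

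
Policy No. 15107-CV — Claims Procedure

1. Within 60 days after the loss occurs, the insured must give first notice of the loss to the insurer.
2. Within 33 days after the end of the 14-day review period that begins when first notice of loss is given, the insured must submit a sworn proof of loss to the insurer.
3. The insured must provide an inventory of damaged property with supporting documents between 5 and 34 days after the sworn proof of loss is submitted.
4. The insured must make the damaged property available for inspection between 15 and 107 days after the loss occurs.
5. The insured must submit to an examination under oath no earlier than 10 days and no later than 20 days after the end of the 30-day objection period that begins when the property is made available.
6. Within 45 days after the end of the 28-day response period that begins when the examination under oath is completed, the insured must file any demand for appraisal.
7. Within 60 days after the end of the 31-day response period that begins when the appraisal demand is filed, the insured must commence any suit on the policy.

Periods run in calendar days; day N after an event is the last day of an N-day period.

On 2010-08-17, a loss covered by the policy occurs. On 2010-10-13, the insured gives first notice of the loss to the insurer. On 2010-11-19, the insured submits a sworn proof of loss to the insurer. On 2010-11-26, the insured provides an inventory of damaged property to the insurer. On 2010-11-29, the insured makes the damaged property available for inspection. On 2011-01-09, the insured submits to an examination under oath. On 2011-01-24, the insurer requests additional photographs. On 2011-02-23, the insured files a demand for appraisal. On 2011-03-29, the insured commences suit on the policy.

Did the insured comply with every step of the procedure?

Yes

Step 1 — counting 60 days from 2010-08-17 (when the loss occurs) gives a deadline of 2010-10-16; done 2010-10-13 — timely.
Step 2 — counting 33 days from 2010-10-27 (end of the 14-day review period, which began when first notice of loss is given on 2010-10-13) gives a deadline of 2010-11-29; done 2010-11-19 — timely.
Step 3 — 5 and 34 days from 2010-11-19 (when the sworn proof of loss is submitted) are 2010-11-24 and 2010-12-23 respectively; done 2010-11-26, which is between those dates.
Step 4 — 15 and 107 days from 2010-08-17 (when the loss occurs) are 2010-09-01 and 2010-12-02 respectively; done 2010-11-29, which is between those dates.
Step 5 — 10 and 20 days from 2010-12-29 (end of the 30-day objection period, which began when the property is made available on 2010-11-29) are 2011-01-08 and 2011-01-18 respectively; 2011-01-09 falls inside that range.
Step 6 — counting 45 days from 2011-02-06 (end of the 28-day response period, which began when the examination under oath is completed on 2011-01-09) gives a deadline of 2011-03-23; 2011-02-23 is within that limit.
Step 7 — counting 60 days from 2011-03-26 (end of the 31-day response period, which began when the appraisal demand is filed on 2011-02-23) gives a deadline of 2011-05-25; 2011-03-29 is within that limit.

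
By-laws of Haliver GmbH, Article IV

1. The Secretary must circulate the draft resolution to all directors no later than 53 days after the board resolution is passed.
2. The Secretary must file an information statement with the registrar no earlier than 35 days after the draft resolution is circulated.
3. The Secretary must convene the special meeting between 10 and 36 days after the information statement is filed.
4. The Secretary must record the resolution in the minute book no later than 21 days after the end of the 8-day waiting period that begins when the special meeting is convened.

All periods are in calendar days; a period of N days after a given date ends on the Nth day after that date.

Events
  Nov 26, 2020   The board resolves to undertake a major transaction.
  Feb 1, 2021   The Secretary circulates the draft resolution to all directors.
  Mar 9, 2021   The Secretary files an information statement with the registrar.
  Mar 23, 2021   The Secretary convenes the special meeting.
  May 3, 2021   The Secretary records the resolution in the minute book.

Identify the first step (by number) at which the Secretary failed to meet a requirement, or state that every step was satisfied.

Step 1

Step 1 — counting 53 days from Nov 26, 2020 (when the board resolution is passed) gives a deadline of Jan 18, 2021; not done until Feb 1, 2021, 14 days after the deadline.
That is the first point of non-compliance.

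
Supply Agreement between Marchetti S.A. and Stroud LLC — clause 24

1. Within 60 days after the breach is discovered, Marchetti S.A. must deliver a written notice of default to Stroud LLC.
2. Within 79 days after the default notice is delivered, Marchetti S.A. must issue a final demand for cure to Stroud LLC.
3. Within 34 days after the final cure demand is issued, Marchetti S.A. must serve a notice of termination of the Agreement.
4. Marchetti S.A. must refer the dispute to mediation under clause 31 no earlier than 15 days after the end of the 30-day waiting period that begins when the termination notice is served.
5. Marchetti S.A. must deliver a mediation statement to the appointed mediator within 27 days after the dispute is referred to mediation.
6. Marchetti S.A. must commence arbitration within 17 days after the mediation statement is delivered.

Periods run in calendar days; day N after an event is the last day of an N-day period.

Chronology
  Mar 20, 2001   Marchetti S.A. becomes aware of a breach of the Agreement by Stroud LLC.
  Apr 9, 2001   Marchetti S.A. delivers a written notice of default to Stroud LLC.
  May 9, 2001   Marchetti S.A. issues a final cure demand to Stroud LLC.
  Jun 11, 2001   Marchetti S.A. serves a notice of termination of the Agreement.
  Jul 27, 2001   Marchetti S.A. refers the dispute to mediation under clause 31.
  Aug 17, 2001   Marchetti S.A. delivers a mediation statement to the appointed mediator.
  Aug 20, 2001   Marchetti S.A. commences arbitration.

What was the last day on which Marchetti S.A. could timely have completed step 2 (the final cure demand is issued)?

Step 2 runs from Apr 9, 2001, when the default notice is delivered. 79 days after Apr 9, 2001 is Jun 27, 2001.

Jun 27, 2001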